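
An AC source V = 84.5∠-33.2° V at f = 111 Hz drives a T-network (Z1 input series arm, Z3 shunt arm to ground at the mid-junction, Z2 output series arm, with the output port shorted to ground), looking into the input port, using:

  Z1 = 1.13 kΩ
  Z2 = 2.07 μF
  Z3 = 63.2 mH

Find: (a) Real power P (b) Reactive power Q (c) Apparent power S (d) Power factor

Step 1 — Angular frequency: ω = 2π·f = 2π·111 = 697.4 rad/s.
Step 2 — Component impedances:
  Z1: Z = R = 1130 Ω
  Z2: Z = 1/(jωC) = -j/(ω·C) = 0 - j692.7 Ω
  Z3: Z = jωL = j·697.4·0.0632 = 0 + j44.08 Ω
Step 3 — With the output port shorted to ground, the output series arm Z2 runs from the junction to ground; the shunt arm Z3 also runs from the junction to ground. They appear in parallel: Z3 || Z2 = 0 + j47.07 Ω.
Step 4 — Series with input arm Z1: Z_in = Z1 + (Z3 || Z2) = 1130 + j47.07 Ω = 1131∠2.4° Ω.
Step 5 — Source phasor: V = 84.5∠-33.2° V = 70.71 - j46.27 V.
Step 6 — Current: I = V / Z = 0.06076 - j0.04348 A = 0.07471∠-35.6° A.
Step 7 — Complex power: S = V·I* = 6.308 + j0.2628 VA.
Step 8 — Real power: P = Re(S) = 6.308 W.
Step 9 — Reactive power: Q = Im(S) = 0.2628 VAR.
Step 10 — Apparent power: |S| = 6.313 VA.
Step 11 — Power factor: PF = P/|S| = 0.9991 (lagging).

(a) P = 6.308 W  (b) Q = 0.2628 VAR  (c) S = 6.313 VA  (d) PF = 0.9991 (lagging)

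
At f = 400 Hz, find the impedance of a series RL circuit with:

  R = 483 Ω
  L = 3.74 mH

Step 1 — Angular frequency: ω = 2π·f = 2π·400 = 2513 rad/s.
Step 2 — Component impedances:
  R: Z = R = 483 Ω
  L: Z = jωL = j·2513·0.00374 = 0 + j9.4 Ω
Step 3 — Series combination: Z_total = R + L = 483 + j9.4 Ω = 483.1∠1.1° Ω.

Z = 483 + j9.4 Ω = 483.1∠1.1° Ω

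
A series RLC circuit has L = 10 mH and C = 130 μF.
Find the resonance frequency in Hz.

Step 1 — Resonance condition Im(Z)=0 gives ω₀ = 1/√(LC).
Step 2 — ω₀ = 1/√(0.01·0.00013) = 877.1 rad/s.
Step 3 — f₀ = ω₀/(2π) = 139.6 Hz.

f₀ = 139.6 Hz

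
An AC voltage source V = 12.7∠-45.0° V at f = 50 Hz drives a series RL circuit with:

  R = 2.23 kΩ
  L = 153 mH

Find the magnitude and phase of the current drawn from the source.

Step 1 — Angular frequency: ω = 2π·f = 2π·50 = 314.2 rad/s.
Step 2 — Component impedances:
  R: Z = R = 2230 Ω
  L: Z = jωL = j·314.2·0.153 = 0 + j48.07 Ω
Step 3 — Series combination: Z_total = R + L = 2230 + j48.07 Ω = 2231∠1.2° Ω.
Step 4 — Source phasor: V = 12.7∠-45.0° V = 8.98 - j8.98 V.
Step 5 — Ohm's law: I = V / Z_total = (8.98 - j8.98) / (2230 + j48.07) = 0.003938 - j0.004112 A.
Step 6 — Convert to polar: |I| = 0.005694 A, ∠I = -46.2°.

I = 0.005694∠-46.2° A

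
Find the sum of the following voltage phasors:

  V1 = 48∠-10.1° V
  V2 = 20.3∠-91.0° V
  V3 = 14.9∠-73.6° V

Step 1 — Convert each phasor to rectangular form:
  V1 = 48·(cos(-10.1°) + j·sin(-10.1°)) = 47.26 - j8.418 V
  V2 = 20.3·(cos(-91.0°) + j·sin(-91.0°)) = -0.3543 - j20.3 V
  V3 = 14.9·(cos(-73.6°) + j·sin(-73.6°)) = 4.207 - j14.29 V
Step 2 — Sum components: V_total = 51.11 - j43.01 V.
Step 3 — Convert to polar: |V_total| = 66.8 V, ∠V_total = -40.1°.

V_total = 66.8∠-40.1° V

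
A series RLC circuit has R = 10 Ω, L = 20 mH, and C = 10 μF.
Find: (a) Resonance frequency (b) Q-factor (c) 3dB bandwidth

Step 1 — Resonance: ω₀ = 1/√(LC) = 1/√(0.02·1e-05) = 2236 rad/s.
Step 2 — f₀ = ω₀/(2π) = 355.9 Hz.
Step 3 — Series Q: Q = ω₀L/R = 2236·0.02/10 = 4.472.
Step 4 — Bandwidth: Δω = ω₀/Q = 500 rad/s; BW = Δω/(2π) = 79.58 Hz.

(a) f₀ = 355.9 Hz  (b) Q = 4.472  (c) BW = 79.58 Hz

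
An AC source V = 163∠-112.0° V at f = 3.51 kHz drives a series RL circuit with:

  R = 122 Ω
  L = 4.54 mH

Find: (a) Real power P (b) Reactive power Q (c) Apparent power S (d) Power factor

Step 1 — Angular frequency: ω = 2π·f = 2π·3510 = 2.205e+04 rad/s.
Step 2 — Component impedances:
  R: Z = R = 122 Ω
  L: Z = jωL = j·2.205e+04·0.00454 = 0 + j100.1 Ω
Step 3 — Series combination: Z_total = R + L = 122 + j100.1 Ω = 157.8∠39.4° Ω.
Step 4 — Source phasor: V = 163∠-112.0° V = -61.06 - j151.1 V.
Step 5 — Current: I = V / Z = -0.9066 - j0.4948 A = 1.033∠-151.4° A.
Step 6 — Complex power: S = V·I* = 130.1 + j106.8 VA.
Step 7 — Real power: P = Re(S) = 130.1 W.
Step 8 — Reactive power: Q = Im(S) = 106.8 VAR.
Step 9 — Apparent power: |S| = 168.3 VA.
Step 10 — Power factor: PF = P/|S| = 0.773 (lagging).

(a) P = 130.1 W  (b) Q = 106.8 VAR  (c) S = 168.3 VA  (d) PF = 0.773 (lagging)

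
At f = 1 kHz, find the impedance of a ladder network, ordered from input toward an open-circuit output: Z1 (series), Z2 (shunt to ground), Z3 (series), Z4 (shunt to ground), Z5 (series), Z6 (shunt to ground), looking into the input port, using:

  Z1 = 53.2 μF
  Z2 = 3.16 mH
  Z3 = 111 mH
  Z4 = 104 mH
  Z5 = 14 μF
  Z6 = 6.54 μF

Step 1 — Angular frequency: ω = 2π·f = 2π·1000 = 6283 rad/s.
Step 2 — Component impedances:
  Z1: Z = 1/(jωC) = -j/(ω·C) = 0 - j2.992 Ω
  Z2: Z = jωL = j·6283·0.00316 = 0 + j19.85 Ω
  Z3: Z = jωL = j·6283·0.111 = 0 + j697.4 Ω
  Z4: Z = jωL = j·6283·0.104 = 0 + j653.5 Ω
  Z5: Z = 1/(jωC) = -j/(ω·C) = 0 - j11.37 Ω
  Z6: Z = 1/(jωC) = -j/(ω·C) = 0 - j24.34 Ω
Step 3 — Ladder network (open output): work backward from the far end, alternating series and parallel combinations. Z_in = 0 + j16.28 Ω = 16.28∠90.0° Ω.

Z = 0 + j16.28 Ω = 16.28∠90.0° Ω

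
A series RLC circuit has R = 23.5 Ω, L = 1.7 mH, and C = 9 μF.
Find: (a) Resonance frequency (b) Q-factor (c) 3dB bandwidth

Step 1 — Resonance condition Im(Z)=0 gives ω₀ = 1/√(LC).
Step 2 — ω₀ = 1/√(0.0017·9e-06) = 8085 rad/s.
Step 3 — f₀ = ω₀/(2π) = 1287 Hz.
Step 4 — Series Q: Q = ω₀L/R = 8085·0.0017/23.5 = 0.5848.
Step 5 — 3dB bandwidth: Δω = ω₀/Q = 1.382e+04 rad/s; BW = Δω/(2π) = 2200 Hz.

(a) f₀ = 1287 Hz  (b) Q = 0.5848  (c) BW = 2200 Hz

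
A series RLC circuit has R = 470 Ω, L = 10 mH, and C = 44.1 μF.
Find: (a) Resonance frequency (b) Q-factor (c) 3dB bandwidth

Step 1 — Resonance: ω₀ = 1/√(LC) = 1/√(0.01·4.41e-05) = 1506 rad/s.
Step 2 — f₀ = ω₀/(2π) = 239.7 Hz.
Step 3 — Series Q: Q = ω₀L/R = 1506·0.01/470 = 0.03204.
Step 4 — Bandwidth: Δω = ω₀/Q = 4.7e+04 rad/s; BW = Δω/(2π) = 7480 Hz.

(a) f₀ = 239.7 Hz  (b) Q = 0.03204  (c) BW = 7480 Hz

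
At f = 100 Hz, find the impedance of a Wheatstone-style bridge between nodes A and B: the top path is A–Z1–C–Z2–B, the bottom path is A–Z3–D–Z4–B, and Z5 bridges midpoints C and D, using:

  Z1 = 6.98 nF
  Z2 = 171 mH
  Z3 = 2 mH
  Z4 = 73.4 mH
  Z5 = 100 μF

Step 1 — Angular frequency: ω = 2π·f = 2π·100 = 628.3 rad/s.
Step 2 — Component impedances:
  Z1: Z = 1/(jωC) = -j/(ω·C) = 0 - j2.28e+05 Ω
  Z2: Z = jωL = j·628.3·0.171 = 0 + j107.4 Ω
  Z3: Z = jωL = j·628.3·0.002 = 0 + j1.257 Ω
  Z4: Z = jωL = j·628.3·0.0734 = 0 + j46.12 Ω
  Z5: Z = 1/(jωC) = -j/(ω·C) = 0 - j15.92 Ω
Step 3 — Bridge requires nodal analysis (the Z5 bridge couples midpoints C and D, so the two paths cannot be reduced to a simple series/parallel combination). Setting node B to ground and injecting 1 A at node A, the 3-node admittance system at A, C, D solves to V_A = Z_AB = 0 + j31.92 Ω = 31.92∠90.0° Ω.

Z = 0 + j31.92 Ω = 31.92∠90.0° Ω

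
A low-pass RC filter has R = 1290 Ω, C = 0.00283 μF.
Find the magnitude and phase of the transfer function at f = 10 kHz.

Step 1 — Angular frequency: ω = 2π·1e+04 = 6.283e+04 rad/s.
Step 2 — Transfer function: H(jω) = 1/(1 + jωRC).
Step 3 — Denominator: 1 + jωRC = 1 + j·6.283e+04·1290·2.83e-09 = 1 + j0.2294.
Step 4 — H = 0.95 - j0.2179.
Step 5 — Magnitude: |H| = 0.9747 (-0.2 dB); phase: φ = -12.9°.

|H| = 0.9747 (-0.2 dB), φ = -12.9°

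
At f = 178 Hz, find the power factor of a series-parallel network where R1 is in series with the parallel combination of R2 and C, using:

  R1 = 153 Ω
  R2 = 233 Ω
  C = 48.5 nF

Step 1 — Angular frequency: ω = 2π·f = 2π·178 = 1118 rad/s.
Step 2 — Component impedances:
  R1: Z = R = 153 Ω
  R2: Z = R = 233 Ω
  C: Z = 1/(jωC) = -j/(ω·C) = 0 - j1.844e+04 Ω
Step 3 — Parallel branch: R2 || C = 1/(1/R2 + 1/C) = 233 - j2.944 Ω.
Step 4 — Series with R1: Z_total = R1 + (R2 || C) = 386 - j2.944 Ω = 386∠-0.4° Ω.
Step 5 — Power factor: PF = cos(φ) = Re(Z)/|Z| = 386/386 = 1.
Step 6 — Type: Im(Z) = -2.944 ⇒ leading (phase φ = -0.4°).

PF = 1 (leading, φ = -0.4°)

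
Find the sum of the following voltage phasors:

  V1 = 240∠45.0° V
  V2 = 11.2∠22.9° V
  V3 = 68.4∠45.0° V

Step 1 — Convert each phasor to rectangular form:
  V1 = 240·(cos(45.0°) + j·sin(45.0°)) = 169.7 + j169.7 V
  V2 = 11.2·(cos(22.9°) + j·sin(22.9°)) = 10.32 + j4.358 V
  V3 = 68.4·(cos(45.0°) + j·sin(45.0°)) = 48.37 + j48.37 V
Step 2 — Sum components: V_total = 228.4 + j222.4 V.
Step 3 — Convert to polar: |V_total| = 318.8 V, ∠V_total = 44.2°.

V_total = 318.8∠44.2° V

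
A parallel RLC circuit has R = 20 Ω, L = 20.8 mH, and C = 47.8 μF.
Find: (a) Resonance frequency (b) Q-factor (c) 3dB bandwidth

Step 1 — Resonance: ω₀ = 1/√(LC) = 1/√(0.0208·4.78e-05) = 1003 rad/s.
Step 2 — f₀ = ω₀/(2π) = 159.6 Hz.
Step 3 — Parallel Q: Q = R/(ω₀L) = 20/(1003·0.0208) = 0.9588.
Step 4 — Bandwidth: Δω = ω₀/Q = 1046 rad/s; BW = Δω/(2π) = 166.5 Hz.

(a) f₀ = 159.6 Hz  (b) Q = 0.9588  (c) BW = 166.5 Hz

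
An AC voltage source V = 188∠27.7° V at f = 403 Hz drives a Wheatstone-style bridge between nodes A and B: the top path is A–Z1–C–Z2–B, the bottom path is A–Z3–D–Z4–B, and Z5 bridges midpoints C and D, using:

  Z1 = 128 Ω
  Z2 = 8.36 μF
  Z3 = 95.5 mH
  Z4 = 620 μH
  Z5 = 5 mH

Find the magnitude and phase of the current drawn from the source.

Step 1 — Angular frequency: ω = 2π·f = 2π·403 = 2532 rad/s.
Step 2 — Component impedances:
  Z1: Z = R = 128 Ω
  Z2: Z = 1/(jωC) = -j/(ω·C) = 0 - j47.24 Ω
  Z3: Z = jωL = j·2532·0.0955 = 0 + j241.8 Ω
  Z4: Z = jωL = j·2532·0.00062 = 0 + j1.57 Ω
  Z5: Z = jωL = j·2532·0.005 = 0 + j12.66 Ω
Step 3 — Bridge requires nodal analysis (the Z5 bridge couples midpoints C and D, so the two paths cannot be reduced to a simple series/parallel combination). Setting node B to ground and injecting 1 A at node A, the 3-node admittance system at A, C, D solves to V_A = Z_AB = 89.05 + j63.05 Ω = 109.1∠35.3° Ω.
Step 4 — Source phasor: V = 188∠27.7° V = 166.5 + j87.39 V.
Step 5 — Ohm's law: I = V / Z_total = (166.5 + j87.39) / (89.05 + j63.05) = 1.708 - j0.2279 A.
Step 6 — Convert to polar: |I| = 1.723 A, ∠I = -7.6°.

I = 1.723∠-7.6° A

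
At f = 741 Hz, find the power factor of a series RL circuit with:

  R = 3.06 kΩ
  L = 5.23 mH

Step 1 — Angular frequency: ω = 2π·f = 2π·741 = 4656 rad/s.
Step 2 — Component impedances:
  R: Z = R = 3060 Ω
  L: Z = jωL = j·4656·0.00523 = 0 + j24.35 Ω
Step 3 — Series combination: Z_total = R + L = 3060 + j24.35 Ω = 3060∠0.5° Ω.
Step 4 — Power factor: PF = cos(φ) = Re(Z)/|Z| = 3060/3060 = 1.
Step 5 — Type: Im(Z) = 24.35 ⇒ lagging (phase φ = 0.5°).

PF = 1 (lagging, φ = 0.5°)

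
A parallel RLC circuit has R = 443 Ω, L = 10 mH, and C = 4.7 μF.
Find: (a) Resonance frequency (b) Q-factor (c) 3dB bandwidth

Step 1 — Resonance: ω₀ = 1/√(LC) = 1/√(0.01·4.7e-06) = 4613 rad/s.
Step 2 — f₀ = ω₀/(2π) = 734.1 Hz.
Step 3 — Parallel Q: Q = R/(ω₀L) = 443/(4613·0.01) = 9.604.
Step 4 — Bandwidth: Δω = ω₀/Q = 480.3 rad/s; BW = Δω/(2π) = 76.44 Hz.

(a) f₀ = 734.1 Hz  (b) Q = 9.604  (c) BW = 76.44 Hz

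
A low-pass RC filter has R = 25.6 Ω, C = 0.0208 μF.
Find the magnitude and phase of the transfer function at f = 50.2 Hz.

Step 1 — Angular frequency: ω = 2π·50.2 = 315.4 rad/s.
Step 2 — Transfer function: H(jω) = 1/(1 + jωRC).
Step 3 — Denominator: 1 + jωRC = 1 + j·315.4·25.6·2.08e-08 = 1 + j0.000168.
Step 4 — H = 1 - j0.000168.
Step 5 — Magnitude: |H| = 1 (-0.0 dB); phase: φ = -0.0°.

|H| = 1 (-0.0 dB), φ = -0.0°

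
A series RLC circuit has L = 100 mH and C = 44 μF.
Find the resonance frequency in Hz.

Step 1 — Resonance condition Im(Z)=0 gives ω₀ = 1/√(LC).
Step 2 — ω₀ = 1/√(0.1·4.4e-05) = 476.7 rad/s.
Step 3 — f₀ = ω₀/(2π) = 75.87 Hz.

f₀ = 75.87 Hz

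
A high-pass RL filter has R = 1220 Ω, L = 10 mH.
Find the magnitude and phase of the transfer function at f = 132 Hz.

Step 1 — Angular frequency: ω = 2π·132 = 829.4 rad/s.
Step 2 — Transfer function: H(jω) = jωL/(R + jωL).
Step 3 — Numerator jωL = j·8.294; denominator R + jωL = 1220 + j8.294.
Step 4 — H = 4.621e-05 + j0.006798.
Step 5 — Magnitude: |H| = 0.006798 (-43.4 dB); phase: φ = 89.6°.

|H| = 0.006798 (-43.4 dB), φ = 89.6°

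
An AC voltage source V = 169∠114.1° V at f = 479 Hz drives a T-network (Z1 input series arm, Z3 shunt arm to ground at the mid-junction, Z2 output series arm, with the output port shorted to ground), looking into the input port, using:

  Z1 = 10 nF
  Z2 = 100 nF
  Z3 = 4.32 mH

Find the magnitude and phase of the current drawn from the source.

Step 1 — Angular frequency: ω = 2π·f = 2π·479 = 3010 rad/s.
Step 2 — Component impedances:
  Z1: Z = 1/(jωC) = -j/(ω·C) = 0 - j3.323e+04 Ω
  Z2: Z = 1/(jωC) = -j/(ω·C) = 0 - j3323 Ω
  Z3: Z = jωL = j·3010·0.00432 = 0 + j13 Ω
Step 3 — With the output port shorted to ground, the output series arm Z2 runs from the junction to ground; the shunt arm Z3 also runs from the junction to ground. They appear in parallel: Z3 || Z2 = 0 + j13.05 Ω.
Step 4 — Series with input arm Z1: Z_in = Z1 + (Z3 || Z2) = 0 - j3.321e+04 Ω = 3.321e+04∠-90.0° Ω.
Step 5 — Source phasor: V = 169∠114.1° V = -69.01 + j154.3 V.
Step 6 — Ohm's law: I = V / Z_total = (-69.01 + j154.3) / (0 - j3.321e+04) = -0.004645 - j0.002078 A.
Step 7 — Convert to polar: |I| = 0.005088 A, ∠I = -155.9°.

I = 0.005088∠-155.9° A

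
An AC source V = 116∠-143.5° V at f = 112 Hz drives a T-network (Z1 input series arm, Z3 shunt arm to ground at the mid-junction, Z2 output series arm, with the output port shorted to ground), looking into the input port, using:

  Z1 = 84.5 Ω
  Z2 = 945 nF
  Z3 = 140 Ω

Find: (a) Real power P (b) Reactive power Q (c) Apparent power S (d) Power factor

Step 1 — Angular frequency: ω = 2π·f = 2π·112 = 703.7 rad/s.
Step 2 — Component impedances:
  Z1: Z = R = 84.5 Ω
  Z2: Z = 1/(jωC) = -j/(ω·C) = 0 - j1504 Ω
  Z3: Z = R = 140 Ω
Step 3 — With the output port shorted to ground, the output series arm Z2 runs from the junction to ground; the shunt arm Z3 also runs from the junction to ground. They appear in parallel: Z3 || Z2 = 138.8 - j12.92 Ω.
Step 4 — Series with input arm Z1: Z_in = Z1 + (Z3 || Z2) = 223.3 - j12.92 Ω = 223.7∠-3.3° Ω.
Step 5 — Source phasor: V = 116∠-143.5° V = -93.25 - j69 V.
Step 6 — Current: I = V / Z = -0.3984 - j0.3321 A = 0.5186∠-140.2° A.
Step 7 — Complex power: S = V·I* = 60.06 - j3.476 VA.
Step 8 — Real power: P = Re(S) = 60.06 W.
Step 9 — Reactive power: Q = Im(S) = -3.476 VAR.
Step 10 — Apparent power: |S| = 60.16 VA.
Step 11 — Power factor: PF = P/|S| = 0.9983 (leading).

(a) P = 60.06 W  (b) Q = -3.476 VAR  (c) S = 60.16 VA  (d) PF = 0.9983 (leading)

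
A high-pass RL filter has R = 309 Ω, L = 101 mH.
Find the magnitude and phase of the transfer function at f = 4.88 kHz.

Step 1 — Angular frequency: ω = 2π·4880 = 3.066e+04 rad/s.
Step 2 — Transfer function: H(jω) = jωL/(R + jωL).
Step 3 — Numerator jωL = j·3097; denominator R + jωL = 309 + j3097.
Step 4 — H = 0.9901 + j0.0988.
Step 5 — Magnitude: |H| = 0.9951 (-0.0 dB); phase: φ = 5.7°.

|H| = 0.9951 (-0.0 dB), φ = 5.7°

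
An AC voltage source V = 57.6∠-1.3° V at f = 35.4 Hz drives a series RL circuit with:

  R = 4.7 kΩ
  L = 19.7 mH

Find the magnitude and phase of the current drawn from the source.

Step 1 — Angular frequency: ω = 2π·f = 2π·35.4 = 222.4 rad/s.
Step 2 — Component impedances:
  R: Z = R = 4700 Ω
  L: Z = jωL = j·222.4·0.0197 = 0 + j4.382 Ω
Step 3 — Series combination: Z_total = R + L = 4700 + j4.382 Ω = 4700∠0.1° Ω.
Step 4 — Source phasor: V = 57.6∠-1.3° V = 57.59 - j1.307 V.
Step 5 — Ohm's law: I = V / Z_total = (57.59 - j1.307) / (4700 + j4.382) = 0.01225 - j0.0002895 A.
Step 6 — Convert to polar: |I| = 0.01226 A, ∠I = -1.4°.

I = 0.01226∠-1.4° A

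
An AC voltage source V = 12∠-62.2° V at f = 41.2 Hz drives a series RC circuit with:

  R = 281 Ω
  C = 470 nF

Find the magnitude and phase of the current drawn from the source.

Step 1 — Angular frequency: ω = 2π·f = 2π·41.2 = 258.9 rad/s.
Step 2 — Component impedances:
  R: Z = R = 281 Ω
  C: Z = 1/(jωC) = -j/(ω·C) = 0 - j8219 Ω
Step 3 — Series combination: Z_total = R + C = 281 - j8219 Ω = 8224∠-88.0° Ω.
Step 4 — Source phasor: V = 12∠-62.2° V = 5.597 - j10.61 V.
Step 5 — Ohm's law: I = V / Z_total = (5.597 - j10.61) / (281 - j8219) = 0.001313 + j0.000636 A.
Step 6 — Convert to polar: |I| = 0.001459 A, ∠I = 25.8°.

I = 0.001459∠25.8° A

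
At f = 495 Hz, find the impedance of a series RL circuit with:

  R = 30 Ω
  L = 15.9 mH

Step 1 — Angular frequency: ω = 2π·f = 2π·495 = 3110 rad/s.
Step 2 — Component impedances:
  R: Z = R = 30 Ω
  L: Z = jωL = j·3110·0.0159 = 0 + j49.45 Ω
Step 3 — Series combination: Z_total = R + L = 30 + j49.45 Ω = 57.84∠58.8° Ω.

Z = 30 + j49.45 Ω = 57.84∠58.8° Ω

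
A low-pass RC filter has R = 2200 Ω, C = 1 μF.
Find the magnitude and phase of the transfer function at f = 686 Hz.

Step 1 — Angular frequency: ω = 2π·686 = 4310 rad/s.
Step 2 — Transfer function: H(jω) = 1/(1 + jωRC).
Step 3 — Denominator: 1 + jωRC = 1 + j·4310·2200·1e-06 = 1 + j9.483.
Step 4 — H = 0.011 - j0.1043.
Step 5 — Magnitude: |H| = 0.1049 (-19.6 dB); phase: φ = -84.0°.

|H| = 0.1049 (-19.6 dB), φ = -84.0°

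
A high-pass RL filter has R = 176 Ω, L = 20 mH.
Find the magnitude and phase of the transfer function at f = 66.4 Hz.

Step 1 — Angular frequency: ω = 2π·66.4 = 417.2 rad/s.
Step 2 — Transfer function: H(jω) = jωL/(R + jωL).
Step 3 — Numerator jωL = j·8.344; denominator R + jωL = 176 + j8.344.
Step 4 — H = 0.002243 + j0.0473.
Step 5 — Magnitude: |H| = 0.04736 (-26.5 dB); phase: φ = 87.3°.

|H| = 0.04736 (-26.5 dB), φ = 87.3°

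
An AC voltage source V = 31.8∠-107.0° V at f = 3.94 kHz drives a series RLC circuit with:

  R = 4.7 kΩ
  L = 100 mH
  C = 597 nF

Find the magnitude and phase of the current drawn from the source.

Step 1 — Angular frequency: ω = 2π·f = 2π·3940 = 2.476e+04 rad/s.
Step 2 — Component impedances:
  R: Z = R = 4700 Ω
  L: Z = jωL = j·2.476e+04·0.1 = 0 + j2476 Ω
  C: Z = 1/(jωC) = -j/(ω·C) = 0 - j67.66 Ω
Step 3 — Series combination: Z_total = R + L + C = 4700 + j2408 Ω = 5281∠27.1° Ω.
Step 4 — Source phasor: V = 31.8∠-107.0° V = -9.297 - j30.41 V.
Step 5 — Ohm's law: I = V / Z_total = (-9.297 - j30.41) / (4700 + j2408) = -0.004193 - j0.004322 A.
Step 6 — Convert to polar: |I| = 0.006022 A, ∠I = -134.1°.

I = 0.006022∠-134.1° A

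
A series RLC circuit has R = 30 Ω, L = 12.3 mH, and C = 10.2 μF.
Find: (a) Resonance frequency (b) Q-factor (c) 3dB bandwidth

Step 1 — Resonance: ω₀ = 1/√(LC) = 1/√(0.0123·1.02e-05) = 2823 rad/s.
Step 2 — f₀ = ω₀/(2π) = 449.3 Hz.
Step 3 — Series Q: Q = ω₀L/R = 2823·0.0123/30 = 1.158.
Step 4 — Bandwidth: Δω = ω₀/Q = 2439 rad/s; BW = Δω/(2π) = 388.2 Hz.

(a) f₀ = 449.3 Hz  (b) Q = 1.158  (c) BW = 388.2 Hz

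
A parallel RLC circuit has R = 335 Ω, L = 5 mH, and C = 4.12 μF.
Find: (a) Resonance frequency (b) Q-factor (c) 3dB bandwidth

Step 1 — Resonance: ω₀ = 1/√(LC) = 1/√(0.005·4.12e-06) = 6967 rad/s.
Step 2 — f₀ = ω₀/(2π) = 1109 Hz.
Step 3 — Parallel Q: Q = R/(ω₀L) = 335/(6967·0.005) = 9.616.
Step 4 — Bandwidth: Δω = ω₀/Q = 724.5 rad/s; BW = Δω/(2π) = 115.3 Hz.

(a) f₀ = 1109 Hz  (b) Q = 9.616  (c) BW = 115.3 Hz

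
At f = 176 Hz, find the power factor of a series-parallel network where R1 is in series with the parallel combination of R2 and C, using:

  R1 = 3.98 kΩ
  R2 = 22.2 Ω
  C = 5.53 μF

Step 1 — Angular frequency: ω = 2π·f = 2π·176 = 1106 rad/s.
Step 2 — Component impedances:
  R1: Z = R = 3980 Ω
  R2: Z = R = 22.2 Ω
  C: Z = 1/(jωC) = -j/(ω·C) = 0 - j163.5 Ω
Step 3 — Parallel branch: R2 || C = 1/(1/R2 + 1/C) = 21.8 - j2.959 Ω.
Step 4 — Series with R1: Z_total = R1 + (R2 || C) = 4002 - j2.959 Ω = 4002∠-0.0° Ω.
Step 5 — Power factor: PF = cos(φ) = Re(Z)/|Z| = 4002/4002 = 1.
Step 6 — Type: Im(Z) = -2.959 ⇒ leading (phase φ = -0.0°).

PF = 1 (leading, φ = -0.0°)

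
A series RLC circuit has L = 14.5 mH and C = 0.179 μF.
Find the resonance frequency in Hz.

Step 1 — Resonance condition Im(Z)=0 gives ω₀ = 1/√(LC).
Step 2 — ω₀ = 1/√(0.0145·1.79e-07) = 1.963e+04 rad/s.
Step 3 — f₀ = ω₀/(2π) = 3124 Hz.

f₀ = 3124 Hz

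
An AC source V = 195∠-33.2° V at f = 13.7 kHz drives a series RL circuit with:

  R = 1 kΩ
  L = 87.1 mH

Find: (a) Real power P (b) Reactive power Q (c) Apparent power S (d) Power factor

Step 1 — Angular frequency: ω = 2π·f = 2π·1.37e+04 = 8.608e+04 rad/s.
Step 2 — Component impedances:
  R: Z = R = 1000 Ω
  L: Z = jωL = j·8.608e+04·0.0871 = 0 + j7498 Ω
Step 3 — Series combination: Z_total = R + L = 1000 + j7498 Ω = 7564∠82.4° Ω.
Step 4 — Source phasor: V = 195∠-33.2° V = 163.2 - j106.8 V.
Step 5 — Current: I = V / Z = -0.01114 - j0.02325 A = 0.02578∠-115.6° A.
Step 6 — Complex power: S = V·I* = 0.6646 + j4.983 VA.
Step 7 — Real power: P = Re(S) = 0.6646 W.
Step 8 — Reactive power: Q = Im(S) = 4.983 VAR.
Step 9 — Apparent power: |S| = 5.027 VA.
Step 10 — Power factor: PF = P/|S| = 0.1322 (lagging).

(a) P = 0.6646 W  (b) Q = 4.983 VAR  (c) S = 5.027 VA  (d) PF = 0.1322 (lagging)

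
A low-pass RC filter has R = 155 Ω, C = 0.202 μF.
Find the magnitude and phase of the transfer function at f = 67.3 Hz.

Step 1 — Angular frequency: ω = 2π·67.3 = 422.9 rad/s.
Step 2 — Transfer function: H(jω) = 1/(1 + jωRC).
Step 3 — Denominator: 1 + jωRC = 1 + j·422.9·155·2.02e-07 = 1 + j0.01324.
Step 4 — H = 0.9998 - j0.01324.
Step 5 — Magnitude: |H| = 0.9999 (-0.0 dB); phase: φ = -0.8°.

|H| = 0.9999 (-0.0 dB), φ = -0.8°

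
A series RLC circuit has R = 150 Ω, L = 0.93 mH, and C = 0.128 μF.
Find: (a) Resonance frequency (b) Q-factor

Step 1 — Resonance condition Im(Z)=0 gives ω₀ = 1/√(LC).
Step 2 — ω₀ = 1/√(0.00093·1.28e-07) = 9.165e+04 rad/s.
Step 3 — f₀ = ω₀/(2π) = 1.459e+04 Hz.
Step 4 — Series Q: Q = ω₀L/R = 9.165e+04·0.00093/150 = 0.5683.

(a) f₀ = 1.459e+04 Hz  (b) Q = 0.5683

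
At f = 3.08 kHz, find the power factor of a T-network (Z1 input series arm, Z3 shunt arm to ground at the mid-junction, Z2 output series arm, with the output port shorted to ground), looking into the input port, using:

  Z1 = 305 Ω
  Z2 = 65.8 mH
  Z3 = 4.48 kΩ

Step 1 — Angular frequency: ω = 2π·f = 2π·3080 = 1.935e+04 rad/s.
Step 2 — Component impedances:
  Z1: Z = R = 305 Ω
  Z2: Z = jωL = j·1.935e+04·0.0658 = 0 + j1273 Ω
  Z3: Z = R = 4480 Ω
Step 3 — With the output port shorted to ground, the output series arm Z2 runs from the junction to ground; the shunt arm Z3 also runs from the junction to ground. They appear in parallel: Z3 || Z2 = 334.9 + j1178 Ω.
Step 4 — Series with input arm Z1: Z_in = Z1 + (Z3 || Z2) = 639.9 + j1178 Ω = 1341∠61.5° Ω.
Step 5 — Power factor: PF = cos(φ) = Re(Z)/|Z| = 639.88/1340.7 = 0.4773.
Step 6 — Type: Im(Z) = 1178 ⇒ lagging (phase φ = 61.5°).

PF = 0.4773 (lagging, φ = 61.5°)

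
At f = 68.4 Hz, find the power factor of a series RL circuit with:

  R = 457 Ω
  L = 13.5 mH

Step 1 — Angular frequency: ω = 2π·f = 2π·68.4 = 429.8 rad/s.
Step 2 — Component impedances:
  R: Z = R = 457 Ω
  L: Z = jωL = j·429.8·0.0135 = 0 + j5.802 Ω
Step 3 — Series combination: Z_total = R + L = 457 + j5.802 Ω = 457∠0.7° Ω.
Step 4 — Power factor: PF = cos(φ) = Re(Z)/|Z| = 457/457.04 = 0.9999.
Step 5 — Type: Im(Z) = 5.802 ⇒ lagging (phase φ = 0.7°).

PF = 0.9999 (lagging, φ = 0.7°)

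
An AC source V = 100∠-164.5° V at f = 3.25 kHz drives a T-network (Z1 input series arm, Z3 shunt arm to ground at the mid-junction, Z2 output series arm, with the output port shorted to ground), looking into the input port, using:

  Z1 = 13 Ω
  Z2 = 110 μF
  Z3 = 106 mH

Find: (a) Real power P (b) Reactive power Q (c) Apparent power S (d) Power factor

Step 1 — Angular frequency: ω = 2π·f = 2π·3250 = 2.042e+04 rad/s.
Step 2 — Component impedances:
  Z1: Z = R = 13 Ω
  Z2: Z = 1/(jωC) = -j/(ω·C) = 0 - j0.4452 Ω
  Z3: Z = jωL = j·2.042e+04·0.106 = 0 + j2165 Ω
Step 3 — With the output port shorted to ground, the output series arm Z2 runs from the junction to ground; the shunt arm Z3 also runs from the junction to ground. They appear in parallel: Z3 || Z2 = 0 - j0.4453 Ω.
Step 4 — Series with input arm Z1: Z_in = Z1 + (Z3 || Z2) = 13 - j0.4453 Ω = 13.01∠-2.0° Ω.
Step 5 — Source phasor: V = 100∠-164.5° V = -96.36 - j26.72 V.
Step 6 — Current: I = V / Z = -7.334 - j2.307 A = 7.688∠-162.5° A.
Step 7 — Complex power: S = V·I* = 768.3 - j26.32 VA.
Step 8 — Real power: P = Re(S) = 768.3 W.
Step 9 — Reactive power: Q = Im(S) = -26.32 VAR.
Step 10 — Apparent power: |S| = 768.8 VA.
Step 11 — Power factor: PF = P/|S| = 0.9994 (leading).

(a) P = 768.3 W  (b) Q = -26.32 VAR  (c) S = 768.8 VA  (d) PF = 0.9994 (leading)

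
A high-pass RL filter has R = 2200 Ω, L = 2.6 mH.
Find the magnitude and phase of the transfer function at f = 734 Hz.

Step 1 — Angular frequency: ω = 2π·734 = 4612 rad/s.
Step 2 — Transfer function: H(jω) = jωL/(R + jωL).
Step 3 — Numerator jωL = j·11.99; denominator R + jωL = 2200 + j11.99.
Step 4 — H = 2.971e-05 + j0.00545.
Step 5 — Magnitude: |H| = 0.00545 (-45.3 dB); phase: φ = 89.7°.

|H| = 0.00545 (-45.3 dB), φ = 89.7°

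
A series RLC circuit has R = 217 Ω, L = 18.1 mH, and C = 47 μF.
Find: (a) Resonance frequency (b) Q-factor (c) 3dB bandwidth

Step 1 — Resonance: ω₀ = 1/√(LC) = 1/√(0.0181·4.7e-05) = 1084 rad/s.
Step 2 — f₀ = ω₀/(2π) = 172.6 Hz.
Step 3 — Series Q: Q = ω₀L/R = 1084·0.0181/217 = 0.09043.
Step 4 — Bandwidth: Δω = ω₀/Q = 1.199e+04 rad/s; BW = Δω/(2π) = 1908 Hz.

(a) f₀ = 172.6 Hz  (b) Q = 0.09043  (c) BW = 1908 Hz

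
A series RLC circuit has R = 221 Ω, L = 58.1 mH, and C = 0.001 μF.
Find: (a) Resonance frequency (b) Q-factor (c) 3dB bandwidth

Step 1 — Resonance: ω₀ = 1/√(LC) = 1/√(0.0581·1e-09) = 1.312e+05 rad/s.
Step 2 — f₀ = ω₀/(2π) = 2.088e+04 Hz.
Step 3 — Series Q: Q = ω₀L/R = 1.312e+05·0.0581/221 = 34.49.
Step 4 — Bandwidth: Δω = ω₀/Q = 3804 rad/s; BW = Δω/(2π) = 605.4 Hz.

(a) f₀ = 2.088e+04 Hz  (b) Q = 34.49  (c) BW = 605.4 Hz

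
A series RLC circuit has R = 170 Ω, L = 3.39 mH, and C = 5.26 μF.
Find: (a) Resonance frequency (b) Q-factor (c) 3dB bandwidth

Step 1 — Resonance condition Im(Z)=0 gives ω₀ = 1/√(LC).
Step 2 — ω₀ = 1/√(0.00339·5.26e-06) = 7489 rad/s.
Step 3 — f₀ = ω₀/(2π) = 1192 Hz.
Step 4 — Series Q: Q = ω₀L/R = 7489·0.00339/170 = 0.1493.
Step 5 — 3dB bandwidth: Δω = ω₀/Q = 5.015e+04 rad/s; BW = Δω/(2π) = 7981 Hz.

(a) f₀ = 1192 Hz  (b) Q = 0.1493  (c) BW = 7981 Hz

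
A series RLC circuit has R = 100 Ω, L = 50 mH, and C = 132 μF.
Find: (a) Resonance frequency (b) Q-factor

Step 1 — Resonance condition Im(Z)=0 gives ω₀ = 1/√(LC).
Step 2 — ω₀ = 1/√(0.05·0.000132) = 389.2 rad/s.
Step 3 — f₀ = ω₀/(2π) = 61.95 Hz.
Step 4 — Series Q: Q = ω₀L/R = 389.2·0.05/100 = 0.1946.

(a) f₀ = 61.95 Hz  (b) Q = 0.1946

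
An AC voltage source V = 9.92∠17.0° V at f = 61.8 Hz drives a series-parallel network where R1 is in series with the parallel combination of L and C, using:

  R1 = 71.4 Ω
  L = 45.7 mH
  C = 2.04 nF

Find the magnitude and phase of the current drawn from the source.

Step 1 — Angular frequency: ω = 2π·f = 2π·61.8 = 388.3 rad/s.
Step 2 — Component impedances:
  R1: Z = R = 71.4 Ω
  L: Z = jωL = j·388.3·0.0457 = 0 + j17.75 Ω
  C: Z = 1/(jωC) = -j/(ω·C) = 0 - j1.262e+06 Ω
Step 3 — Parallel branch: L || C = 1/(1/L + 1/C) = 0 + j17.75 Ω.
Step 4 — Series with R1: Z_total = R1 + (L || C) = 71.4 + j17.75 Ω = 73.57∠14.0° Ω.
Step 5 — Source phasor: V = 9.92∠17.0° V = 9.487 + j2.9 V.
Step 6 — Ohm's law: I = V / Z_total = (9.487 + j2.9) / (71.4 + j17.75) = 0.1346 + j0.007157 A.
Step 7 — Convert to polar: |I| = 0.1348 A, ∠I = 3.0°.

I = 0.1348∠3.0° A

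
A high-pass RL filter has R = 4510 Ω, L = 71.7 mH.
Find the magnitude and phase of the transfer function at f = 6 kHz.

Step 1 — Angular frequency: ω = 2π·6000 = 3.77e+04 rad/s.
Step 2 — Transfer function: H(jω) = jωL/(R + jωL).
Step 3 — Numerator jωL = j·2703; denominator R + jωL = 4510 + j2703.
Step 4 — H = 0.2643 + j0.4409.
Step 5 — Magnitude: |H| = 0.5141 (-5.8 dB); phase: φ = 59.1°.

|H| = 0.5141 (-5.8 dB), φ = 59.1°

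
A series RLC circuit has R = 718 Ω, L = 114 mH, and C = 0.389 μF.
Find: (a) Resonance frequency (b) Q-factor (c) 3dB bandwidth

Step 1 — Resonance condition Im(Z)=0 gives ω₀ = 1/√(LC).
Step 2 — ω₀ = 1/√(0.114·3.89e-07) = 4749 rad/s.
Step 3 — f₀ = ω₀/(2π) = 755.8 Hz.
Step 4 — Series Q: Q = ω₀L/R = 4749·0.114/718 = 0.754.
Step 5 — 3dB bandwidth: Δω = ω₀/Q = 6298 rad/s; BW = Δω/(2π) = 1002 Hz.

(a) f₀ = 755.8 Hz  (b) Q = 0.754  (c) BW = 1002 Hz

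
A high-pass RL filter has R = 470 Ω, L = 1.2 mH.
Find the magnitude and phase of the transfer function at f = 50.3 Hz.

Step 1 — Angular frequency: ω = 2π·50.3 = 316 rad/s.
Step 2 — Transfer function: H(jω) = jωL/(R + jωL).
Step 3 — Numerator jωL = j·0.3793; denominator R + jωL = 470 + j0.3793.
Step 4 — H = 6.511e-07 + j0.0008069.
Step 5 — Magnitude: |H| = 0.0008069 (-61.9 dB); phase: φ = 90.0°.

|H| = 0.0008069 (-61.9 dB), φ = 90.0°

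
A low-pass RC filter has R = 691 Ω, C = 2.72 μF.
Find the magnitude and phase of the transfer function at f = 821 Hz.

Step 1 — Angular frequency: ω = 2π·821 = 5158 rad/s.
Step 2 — Transfer function: H(jω) = 1/(1 + jωRC).
Step 3 — Denominator: 1 + jωRC = 1 + j·5158·691·2.72e-06 = 1 + j9.695.
Step 4 — H = 0.01053 - j0.1021.
Step 5 — Magnitude: |H| = 0.1026 (-19.8 dB); phase: φ = -84.1°.

|H| = 0.1026 (-19.8 dB), φ = -84.1°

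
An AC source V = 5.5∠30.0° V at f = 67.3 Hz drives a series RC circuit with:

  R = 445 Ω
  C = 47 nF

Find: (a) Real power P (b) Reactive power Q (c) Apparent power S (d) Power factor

Step 1 — Angular frequency: ω = 2π·f = 2π·67.3 = 422.9 rad/s.
Step 2 — Component impedances:
  R: Z = R = 445 Ω
  C: Z = 1/(jωC) = -j/(ω·C) = 0 - j5.032e+04 Ω
Step 3 — Series combination: Z_total = R + C = 445 - j5.032e+04 Ω = 5.032e+04∠-89.5° Ω.
Step 4 — Source phasor: V = 5.5∠30.0° V = 4.763 + j2.75 V.
Step 5 — Current: I = V / Z = -5.381e-05 + j9.514e-05 A = 0.0001093∠119.5° A.
Step 6 — Complex power: S = V·I* = 5.317e-06 - j0.0006012 VA.
Step 7 — Real power: P = Re(S) = 5.317e-06 W.
Step 8 — Reactive power: Q = Im(S) = -0.0006012 VAR.
Step 9 — Apparent power: |S| = 0.0006012 VA.
Step 10 — Power factor: PF = P/|S| = 0.008844 (leading).

(a) P = 5.317e-06 W  (b) Q = -0.0006012 VAR  (c) S = 0.0006012 VA  (d) PF = 0.008844 (leading)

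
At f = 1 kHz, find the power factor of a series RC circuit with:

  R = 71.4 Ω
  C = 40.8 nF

Step 1 — Angular frequency: ω = 2π·f = 2π·1000 = 6283 rad/s.
Step 2 — Component impedances:
  R: Z = R = 71.4 Ω
  C: Z = 1/(jωC) = -j/(ω·C) = 0 - j3901 Ω
Step 3 — Series combination: Z_total = R + C = 71.4 - j3901 Ω = 3902∠-89.0° Ω.
Step 4 — Power factor: PF = cos(φ) = Re(Z)/|Z| = 71.4/3902 = 0.0183.
Step 5 — Type: Im(Z) = -3901 ⇒ leading (phase φ = -89.0°).

PF = 0.0183 (leading, φ = -89.0°)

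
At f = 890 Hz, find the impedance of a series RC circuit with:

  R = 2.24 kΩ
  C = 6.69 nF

Step 1 — Angular frequency: ω = 2π·f = 2π·890 = 5592 rad/s.
Step 2 — Component impedances:
  R: Z = R = 2240 Ω
  C: Z = 1/(jωC) = -j/(ω·C) = 0 - j2.673e+04 Ω
Step 3 — Series combination: Z_total = R + C = 2240 - j2.673e+04 Ω = 2.682e+04∠-85.2° Ω.

Z = 2240 - j2.673e+04 Ω = 2.682e+04∠-85.2° Ω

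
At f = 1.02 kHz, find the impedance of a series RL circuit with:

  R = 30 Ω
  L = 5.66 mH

Step 1 — Angular frequency: ω = 2π·f = 2π·1020 = 6409 rad/s.
Step 2 — Component impedances:
  R: Z = R = 30 Ω
  L: Z = jωL = j·6409·0.00566 = 0 + j36.27 Ω
Step 3 — Series combination: Z_total = R + L = 30 + j36.27 Ω = 47.07∠50.4° Ω.

Z = 30 + j36.27 Ω = 47.07∠50.4° Ω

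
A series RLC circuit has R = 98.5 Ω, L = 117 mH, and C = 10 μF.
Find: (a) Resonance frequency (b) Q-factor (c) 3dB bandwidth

Step 1 — Resonance: ω₀ = 1/√(LC) = 1/√(0.117·1e-05) = 924.5 rad/s.
Step 2 — f₀ = ω₀/(2π) = 147.1 Hz.
Step 3 — Series Q: Q = ω₀L/R = 924.5·0.117/98.5 = 1.098.
Step 4 — Bandwidth: Δω = ω₀/Q = 841.9 rad/s; BW = Δω/(2π) = 134 Hz.

(a) f₀ = 147.1 Hz  (b) Q = 1.098  (c) BW = 134 Hz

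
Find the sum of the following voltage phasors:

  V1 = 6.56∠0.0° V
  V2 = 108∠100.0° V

Step 1 — Convert each phasor to rectangular form:
  V1 = 6.56·(cos(0.0°) + j·sin(0.0°)) = 6.56 V
  V2 = 108·(cos(100.0°) + j·sin(100.0°)) = -18.75 + j106.4 V
Step 2 — Sum components: V_total = -12.19 + j106.4 V.
Step 3 — Convert to polar: |V_total| = 107.1 V, ∠V_total = 96.5°.

V_total = 107.1∠96.5° V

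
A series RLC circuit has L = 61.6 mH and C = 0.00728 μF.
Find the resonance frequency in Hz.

Step 1 — Resonance condition Im(Z)=0 gives ω₀ = 1/√(LC).
Step 2 — ω₀ = 1/√(0.0616·7.28e-09) = 4.722e+04 rad/s.
Step 3 — f₀ = ω₀/(2π) = 7516 Hz.

f₀ = 7516 Hz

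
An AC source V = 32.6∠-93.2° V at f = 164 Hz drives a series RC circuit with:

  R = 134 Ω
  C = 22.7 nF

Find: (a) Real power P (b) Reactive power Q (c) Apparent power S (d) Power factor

Step 1 — Angular frequency: ω = 2π·f = 2π·164 = 1030 rad/s.
Step 2 — Component impedances:
  R: Z = R = 134 Ω
  C: Z = 1/(jωC) = -j/(ω·C) = 0 - j4.275e+04 Ω
Step 3 — Series combination: Z_total = R + C = 134 - j4.275e+04 Ω = 4.275e+04∠-89.8° Ω.
Step 4 — Source phasor: V = 32.6∠-93.2° V = -1.82 - j32.55 V.
Step 5 — Current: I = V / Z = 0.0007612 - j4.495e-05 A = 0.0007625∠-3.4° A.
Step 6 — Complex power: S = V·I* = 7.792e-05 - j0.02486 VA.
Step 7 — Real power: P = Re(S) = 7.792e-05 W.
Step 8 — Reactive power: Q = Im(S) = -0.02486 VAR.
Step 9 — Apparent power: |S| = 0.02486 VA.
Step 10 — Power factor: PF = P/|S| = 0.003134 (leading).

(a) P = 7.792e-05 W  (b) Q = -0.02486 VAR  (c) S = 0.02486 VA  (d) PF = 0.003134 (leading)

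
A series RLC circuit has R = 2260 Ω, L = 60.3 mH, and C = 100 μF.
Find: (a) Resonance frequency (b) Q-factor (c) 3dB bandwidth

Step 1 — Resonance condition Im(Z)=0 gives ω₀ = 1/√(LC).
Step 2 — ω₀ = 1/√(0.0603·0.0001) = 407.2 rad/s.
Step 3 — f₀ = ω₀/(2π) = 64.81 Hz.
Step 4 — Series Q: Q = ω₀L/R = 407.2·0.0603/2260 = 0.01087.
Step 5 — 3dB bandwidth: Δω = ω₀/Q = 3.748e+04 rad/s; BW = Δω/(2π) = 5965 Hz.

(a) f₀ = 64.81 Hz  (b) Q = 0.01087  (c) BW = 5965 Hz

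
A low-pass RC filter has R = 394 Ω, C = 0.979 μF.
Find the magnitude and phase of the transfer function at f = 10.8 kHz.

Step 1 — Angular frequency: ω = 2π·1.08e+04 = 6.786e+04 rad/s.
Step 2 — Transfer function: H(jω) = 1/(1 + jωRC).
Step 3 — Denominator: 1 + jωRC = 1 + j·6.786e+04·394·9.79e-07 = 1 + j26.17.
Step 4 — H = 0.001457 - j0.03815.
Step 5 — Magnitude: |H| = 0.03818 (-28.4 dB); phase: φ = -87.8°.

|H| = 0.03818 (-28.4 dB), φ = -87.8°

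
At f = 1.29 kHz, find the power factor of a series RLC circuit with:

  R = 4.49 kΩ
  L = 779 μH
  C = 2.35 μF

Step 1 — Angular frequency: ω = 2π·f = 2π·1290 = 8105 rad/s.
Step 2 — Component impedances:
  R: Z = R = 4490 Ω
  L: Z = jωL = j·8105·0.000779 = 0 + j6.314 Ω
  C: Z = 1/(jωC) = -j/(ω·C) = 0 - j52.5 Ω
Step 3 — Series combination: Z_total = R + L + C = 4490 - j46.19 Ω = 4490∠-0.6° Ω.
Step 4 — Power factor: PF = cos(φ) = Re(Z)/|Z| = 4490/4490.24 = 0.9999.
Step 5 — Type: Im(Z) = -46.19 ⇒ leading (phase φ = -0.6°).

PF = 0.9999 (leading, φ = -0.6°)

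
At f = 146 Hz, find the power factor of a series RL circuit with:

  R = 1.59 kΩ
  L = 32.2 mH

Step 1 — Angular frequency: ω = 2π·f = 2π·146 = 917.3 rad/s.
Step 2 — Component impedances:
  R: Z = R = 1590 Ω
  L: Z = jωL = j·917.3·0.0322 = 0 + j29.54 Ω
Step 3 — Series combination: Z_total = R + L = 1590 + j29.54 Ω = 1590∠1.1° Ω.
Step 4 — Power factor: PF = cos(φ) = Re(Z)/|Z| = 1590/1590.3 = 0.9998.
Step 5 — Type: Im(Z) = 29.54 ⇒ lagging (phase φ = 1.1°).

PF = 0.9998 (lagging, φ = 1.1°)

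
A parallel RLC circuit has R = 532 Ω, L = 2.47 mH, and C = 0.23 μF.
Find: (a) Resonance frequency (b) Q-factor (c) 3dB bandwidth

Step 1 — Resonance: ω₀ = 1/√(LC) = 1/√(0.00247·2.3e-07) = 4.196e+04 rad/s.
Step 2 — f₀ = ω₀/(2π) = 6677 Hz.
Step 3 — Parallel Q: Q = R/(ω₀L) = 532/(4.196e+04·0.00247) = 5.134.
Step 4 — Bandwidth: Δω = ω₀/Q = 8173 rad/s; BW = Δω/(2π) = 1301 Hz.

(a) f₀ = 6677 Hz  (b) Q = 5.134  (c) BW = 1301 Hz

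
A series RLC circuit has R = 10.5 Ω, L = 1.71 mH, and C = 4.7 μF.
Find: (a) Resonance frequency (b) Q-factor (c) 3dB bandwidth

Step 1 — Resonance condition Im(Z)=0 gives ω₀ = 1/√(LC).
Step 2 — ω₀ = 1/√(0.00171·4.7e-06) = 1.115e+04 rad/s.
Step 3 — f₀ = ω₀/(2π) = 1775 Hz.
Step 4 — Series Q: Q = ω₀L/R = 1.115e+04·0.00171/10.5 = 1.817.
Step 5 — 3dB bandwidth: Δω = ω₀/Q = 6140 rad/s; BW = Δω/(2π) = 977.3 Hz.

(a) f₀ = 1775 Hz  (b) Q = 1.817  (c) BW = 977.3 Hz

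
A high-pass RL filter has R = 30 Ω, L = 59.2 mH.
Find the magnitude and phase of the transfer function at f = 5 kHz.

Step 1 — Angular frequency: ω = 2π·5000 = 3.142e+04 rad/s.
Step 2 — Transfer function: H(jω) = jωL/(R + jωL).
Step 3 — Numerator jωL = j·1860; denominator R + jωL = 30 + j1860.
Step 4 — H = 0.9997 + j0.01613.
Step 5 — Magnitude: |H| = 0.9999 (-0.0 dB); phase: φ = 0.9°.

|H| = 0.9999 (-0.0 dB), φ = 0.9°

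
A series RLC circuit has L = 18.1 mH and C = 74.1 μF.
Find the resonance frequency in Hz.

Step 1 — Resonance condition Im(Z)=0 gives ω₀ = 1/√(LC).
Step 2 — ω₀ = 1/√(0.0181·7.41e-05) = 863.5 rad/s.
Step 3 — f₀ = ω₀/(2π) = 137.4 Hz.

f₀ = 137.4 Hz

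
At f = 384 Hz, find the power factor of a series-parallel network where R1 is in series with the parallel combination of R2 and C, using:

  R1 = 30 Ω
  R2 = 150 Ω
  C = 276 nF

Step 1 — Angular frequency: ω = 2π·f = 2π·384 = 2413 rad/s.
Step 2 — Component impedances:
  R1: Z = R = 30 Ω
  R2: Z = R = 150 Ω
  C: Z = 1/(jωC) = -j/(ω·C) = 0 - j1502 Ω
Step 3 — Parallel branch: R2 || C = 1/(1/R2 + 1/C) = 148.5 - j14.84 Ω.
Step 4 — Series with R1: Z_total = R1 + (R2 || C) = 178.5 - j14.84 Ω = 179.1∠-4.8° Ω.
Step 5 — Power factor: PF = cos(φ) = Re(Z)/|Z| = 178.5/179.1 = 0.9966.
Step 6 — Type: Im(Z) = -14.84 ⇒ leading (phase φ = -4.8°).

PF = 0.9966 (leading, φ = -4.8°)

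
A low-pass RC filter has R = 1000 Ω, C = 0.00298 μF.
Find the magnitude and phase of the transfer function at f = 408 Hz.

Step 1 — Angular frequency: ω = 2π·408 = 2564 rad/s.
Step 2 — Transfer function: H(jω) = 1/(1 + jωRC).
Step 3 — Denominator: 1 + jωRC = 1 + j·2564·1000·2.98e-09 = 1 + j0.007639.
Step 4 — H = 0.9999 - j0.007639.
Step 5 — Magnitude: |H| = 1 (-0.0 dB); phase: φ = -0.4°.

|H| = 1 (-0.0 dB), φ = -0.4°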